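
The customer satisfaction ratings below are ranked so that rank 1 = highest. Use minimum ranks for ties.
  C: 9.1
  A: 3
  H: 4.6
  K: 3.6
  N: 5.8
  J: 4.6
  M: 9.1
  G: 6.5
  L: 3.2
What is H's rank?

Sorted (descending): 9.1, 9.1, 6.5, 5.8, 4.6, 4.6, 3.6, 3.2, 3
The 2 values of 9.1 occupy positions 1–2 → each gets rank 1.
The 2 values of 4.6 occupy positions 5–6 → each gets rank 5.
H has value 4.6 → rank 5.

5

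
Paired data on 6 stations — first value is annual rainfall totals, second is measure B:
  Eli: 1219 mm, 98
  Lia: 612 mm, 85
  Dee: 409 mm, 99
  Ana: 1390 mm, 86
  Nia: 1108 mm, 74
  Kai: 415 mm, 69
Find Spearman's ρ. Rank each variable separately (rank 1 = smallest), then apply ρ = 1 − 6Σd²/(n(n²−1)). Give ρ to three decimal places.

0.029

Ranks of variable 1: 5, 3, 1, 6, 4, 2
Ranks of variable 2: 5, 3, 6, 4, 2, 1
d = r₁ − r₂: 0, 0, -5, 2, 2, 1
d²: 0, 0, 25, 4, 4, 1; Σd² = 34
ρ = 1 − 6·34/(6·35) = 1 − 204/210 = 0.029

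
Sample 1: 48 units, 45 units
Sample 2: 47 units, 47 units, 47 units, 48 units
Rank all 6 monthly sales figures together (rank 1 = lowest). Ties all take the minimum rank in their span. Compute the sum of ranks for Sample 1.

6

Sorted (ascending): 45, 47, 47, 47, 48, 48
The 3 values of 47 occupy positions 2–4 → each gets rank 2.
The 2 values of 48 occupy positions 5–6 → each gets rank 5.
Sample 1 values → pooled ranks: 48→5, 45→1
Rank sum = 5 + 1 = 6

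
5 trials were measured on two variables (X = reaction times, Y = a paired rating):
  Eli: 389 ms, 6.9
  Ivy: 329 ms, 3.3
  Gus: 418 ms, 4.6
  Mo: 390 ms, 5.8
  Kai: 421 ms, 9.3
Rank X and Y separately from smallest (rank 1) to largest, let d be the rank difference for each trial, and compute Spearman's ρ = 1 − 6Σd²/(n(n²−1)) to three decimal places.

0.600

Ranks of variable 1: 2, 1, 4, 3, 5
Ranks of variable 2: 4, 1, 2, 3, 5
d = r₁ − r₂: -2, 0, 2, 0, 0
d²: 4, 0, 4, 0, 0; Σd² = 8
ρ = 1 − 6·8/(5·24) = 1 − 48/120 = 0.600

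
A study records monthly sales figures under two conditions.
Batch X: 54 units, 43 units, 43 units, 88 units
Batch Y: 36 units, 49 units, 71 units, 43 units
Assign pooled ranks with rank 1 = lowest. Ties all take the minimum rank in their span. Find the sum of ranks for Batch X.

18

Sorted (ascending): 36, 43, 43, 43, 49, 54, 71, 88
The 3 values of 43 occupy positions 2–4 → each gets rank 2.
Batch X values → pooled ranks: 54→6, 43→2, 43→2, 88→8
Rank sum = 6 + 2 + 2 + 8 = 18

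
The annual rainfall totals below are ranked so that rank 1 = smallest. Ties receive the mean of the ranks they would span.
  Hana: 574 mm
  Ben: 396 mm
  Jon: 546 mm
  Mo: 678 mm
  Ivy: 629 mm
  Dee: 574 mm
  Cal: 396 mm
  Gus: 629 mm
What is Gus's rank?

Sorted (ascending): 396, 396, 546, 574, 574, 629, 629, 678
The 2 values of 396 occupy positions 1–2 → average rank (1+2)/2 = 1.5.
The 2 values of 574 occupy positions 4–5 → average rank (4+5)/2 = 4.5.
The 2 values of 629 occupy positions 6–7 → average rank (6+7)/2 = 6.5.
Gus has value 629 mm → rank 6.5.

6.5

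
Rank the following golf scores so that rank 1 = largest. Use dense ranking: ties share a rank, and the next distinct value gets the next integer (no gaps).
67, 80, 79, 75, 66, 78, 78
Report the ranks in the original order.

Sorted (descending): 80, 79, 78, 78, 75, 67, 66
The 2 values of 78 share dense rank 3.
Remaining distinct values take the next consecutive integers.

5, 1, 2, 4, 6, 3, 3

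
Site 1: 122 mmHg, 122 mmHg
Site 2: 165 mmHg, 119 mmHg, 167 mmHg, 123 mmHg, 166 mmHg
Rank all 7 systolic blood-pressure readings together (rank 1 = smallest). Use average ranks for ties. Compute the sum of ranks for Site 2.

23

Sorted (ascending): 119, 122, 122, 123, 165, 166, 167
The 2 values of 122 occupy positions 2–3 → average rank (2+3)/2 = 2.5.
Site 2 values → pooled ranks: 165→5, 119→1, 167→7, 123→4, 166→6
Rank sum = 5 + 1 + 7 + 4 + 6 = 23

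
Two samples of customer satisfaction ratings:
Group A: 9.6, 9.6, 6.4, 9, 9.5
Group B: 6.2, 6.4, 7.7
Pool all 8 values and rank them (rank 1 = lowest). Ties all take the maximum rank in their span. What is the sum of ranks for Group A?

30

Sorted (ascending): 6.2, 6.4, 6.4, 7.7, 9, 9.5, 9.6, 9.6
The 2 values of 6.4 occupy positions 2–3 → each gets rank 3.
The 2 values of 9.6 occupy positions 7–8 → each gets rank 8.
Group A values → pooled ranks: 9.6→8, 9.6→8, 6.4→3, 9→5, 9.5→6
Rank sum = 8 + 8 + 3 + 5 + 6 = 30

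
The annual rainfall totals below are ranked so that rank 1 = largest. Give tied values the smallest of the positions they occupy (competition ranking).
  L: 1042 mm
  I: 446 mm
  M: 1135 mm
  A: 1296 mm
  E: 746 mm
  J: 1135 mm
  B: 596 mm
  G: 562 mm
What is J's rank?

2

Sorted (descending): 1296, 1135, 1135, 1042, 746, 596, 562, 446
The 2 values of 1135 occupy positions 2–3 → each gets rank 2.
J has value 1135 mm → rank 2.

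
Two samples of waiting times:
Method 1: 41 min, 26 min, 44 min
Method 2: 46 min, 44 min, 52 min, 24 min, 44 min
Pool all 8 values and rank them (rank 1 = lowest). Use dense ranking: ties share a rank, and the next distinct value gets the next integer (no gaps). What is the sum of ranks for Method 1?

Sorted (ascending): 24, 26, 41, 44, 44, 44, 46, 52
The 3 values of 44 share dense rank 4.
Remaining distinct values take the next consecutive integers.
Method 1 values → pooled ranks: 41→3, 26→2, 44→4
Rank sum = 3 + 2 + 4 = 9

9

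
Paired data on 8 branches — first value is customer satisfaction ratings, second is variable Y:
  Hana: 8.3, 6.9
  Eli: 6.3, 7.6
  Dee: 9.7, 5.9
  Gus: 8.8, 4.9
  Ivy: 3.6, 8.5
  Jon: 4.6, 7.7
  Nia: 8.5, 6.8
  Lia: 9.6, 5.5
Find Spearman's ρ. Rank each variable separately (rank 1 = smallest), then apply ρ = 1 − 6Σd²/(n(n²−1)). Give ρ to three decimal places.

-0.905

Ranks of variable 1: 4, 3, 8, 6, 1, 2, 5, 7
Ranks of variable 2: 5, 6, 3, 1, 8, 7, 4, 2
d = r₁ − r₂: -1, -3, 5, 5, -7, -5, 1, 5
d²: 1, 9, 25, 25, 49, 25, 1, 25; Σd² = 160
ρ = 1 − 6·160/(8·63) = 1 − 960/504 = -0.905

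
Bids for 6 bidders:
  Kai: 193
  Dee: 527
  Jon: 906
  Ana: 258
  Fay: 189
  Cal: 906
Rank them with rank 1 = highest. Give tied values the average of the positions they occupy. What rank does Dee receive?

3

Sorted (descending): 906, 906, 527, 258, 193, 189
The 2 values of 906 occupy positions 1–2 → average rank (1+2)/2 = 1.5.
Dee has value 527 → rank 3.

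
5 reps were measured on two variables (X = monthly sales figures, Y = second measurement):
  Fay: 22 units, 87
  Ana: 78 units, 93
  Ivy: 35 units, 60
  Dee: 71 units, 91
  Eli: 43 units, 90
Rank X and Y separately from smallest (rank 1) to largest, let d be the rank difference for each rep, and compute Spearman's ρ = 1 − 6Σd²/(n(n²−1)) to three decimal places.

0.900

Ranks of variable 1: 1, 5, 2, 4, 3
Ranks of variable 2: 2, 5, 1, 4, 3
d = r₁ − r₂: -1, 0, 1, 0, 0
d²: 1, 0, 1, 0, 0; Σd² = 2
ρ = 1 − 6·2/(5·24) = 1 − 12/120 = 0.900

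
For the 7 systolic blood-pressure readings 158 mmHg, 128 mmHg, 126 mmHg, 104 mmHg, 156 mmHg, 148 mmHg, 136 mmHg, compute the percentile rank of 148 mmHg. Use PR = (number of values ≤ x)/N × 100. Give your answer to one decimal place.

71.4

N = 7.
Strictly below 148: 4. Equal to 148: 1.
PR = 5/7 × 100 = 71.4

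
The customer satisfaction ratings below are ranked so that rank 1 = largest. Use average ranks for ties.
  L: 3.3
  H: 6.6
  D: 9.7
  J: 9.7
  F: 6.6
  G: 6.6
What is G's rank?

4

Sorted (descending): 9.7, 9.7, 6.6, 6.6, 6.6, 3.3
The 2 values of 9.7 occupy positions 1–2 → average rank (1+2)/2 = 1.5.
The 3 values of 6.6 occupy positions 3–5 → average rank 4.
G has value 6.6 → rank 4.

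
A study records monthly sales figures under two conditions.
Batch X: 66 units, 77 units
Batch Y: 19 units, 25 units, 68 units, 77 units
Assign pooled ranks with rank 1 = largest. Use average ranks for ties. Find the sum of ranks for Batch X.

Sorted (descending): 77, 77, 68, 66, 25, 19
The 2 values of 77 occupy positions 1–2 → average rank (1+2)/2 = 1.5.
Batch X values → pooled ranks: 66→4, 77→1.5
Rank sum = 4 + 1.5 = 5.5

5.5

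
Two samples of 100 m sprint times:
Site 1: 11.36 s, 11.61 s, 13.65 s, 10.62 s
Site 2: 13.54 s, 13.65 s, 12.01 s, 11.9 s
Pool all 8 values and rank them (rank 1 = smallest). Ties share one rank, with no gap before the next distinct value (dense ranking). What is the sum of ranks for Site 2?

22

Sorted (ascending): 10.62, 11.36, 11.61, 11.9, 12.01, 13.54, 13.65, 13.65
The 2 values of 13.65 share dense rank 7.
Remaining distinct values take the next consecutive integers.
Site 2 values → pooled ranks: 13.54→6, 13.65→7, 12.01→5, 11.9→4
Rank sum = 6 + 7 + 5 + 4 = 22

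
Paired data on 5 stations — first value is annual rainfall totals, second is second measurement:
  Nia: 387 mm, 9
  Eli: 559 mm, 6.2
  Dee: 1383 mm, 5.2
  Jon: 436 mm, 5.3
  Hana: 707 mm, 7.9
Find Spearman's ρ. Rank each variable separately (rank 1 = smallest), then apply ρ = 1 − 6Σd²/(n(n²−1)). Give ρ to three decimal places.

Ranks of variable 1: 1, 3, 5, 2, 4
Ranks of variable 2: 5, 3, 1, 2, 4
d = r₁ − r₂: -4, 0, 4, 0, 0
d²: 16, 0, 16, 0, 0; Σd² = 32
ρ = 1 − 6·32/(5·24) = 1 − 192/120 = -0.600

-0.600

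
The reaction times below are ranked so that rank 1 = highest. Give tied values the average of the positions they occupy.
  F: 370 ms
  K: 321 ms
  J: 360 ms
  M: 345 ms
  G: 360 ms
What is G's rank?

Sorted (descending): 370, 360, 360, 345, 321
The 2 values of 360 occupy positions 2–3 → average rank (2+3)/2 = 2.5.
G has value 360 ms → rank 2.5.

2.5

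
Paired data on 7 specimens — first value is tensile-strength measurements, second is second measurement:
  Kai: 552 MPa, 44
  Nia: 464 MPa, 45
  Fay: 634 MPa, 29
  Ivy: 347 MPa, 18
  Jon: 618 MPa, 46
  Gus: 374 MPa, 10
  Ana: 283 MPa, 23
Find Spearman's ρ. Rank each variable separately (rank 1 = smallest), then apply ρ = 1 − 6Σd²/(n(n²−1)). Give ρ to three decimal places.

0.607

Ranks of variable 1: 5, 4, 7, 2, 6, 3, 1
Ranks of variable 2: 5, 6, 4, 2, 7, 1, 3
d = r₁ − r₂: 0, -2, 3, 0, -1, 2, -2
d²: 0, 4, 9, 0, 1, 4, 4; Σd² = 22
ρ = 1 − 6·22/(7·48) = 1 − 132/336 = 0.607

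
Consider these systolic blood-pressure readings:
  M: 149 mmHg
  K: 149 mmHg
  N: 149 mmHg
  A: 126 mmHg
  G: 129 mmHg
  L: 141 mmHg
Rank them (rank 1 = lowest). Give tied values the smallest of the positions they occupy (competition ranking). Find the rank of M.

4

Sorted (ascending): 126, 129, 141, 149, 149, 149
The 3 values of 149 occupy positions 4–6 → each gets rank 4.
M has value 149 mmHg → rank 4.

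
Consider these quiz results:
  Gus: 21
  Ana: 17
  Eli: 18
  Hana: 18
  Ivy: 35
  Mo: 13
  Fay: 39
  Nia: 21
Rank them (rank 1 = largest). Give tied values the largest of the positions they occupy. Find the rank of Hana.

Sorted (descending): 39, 35, 21, 21, 18, 18, 17, 13
The 2 values of 21 occupy positions 3–4 → each gets rank 4.
The 2 values of 18 occupy positions 5–6 → each gets rank 6.
Hana has value 18 → rank 6.

6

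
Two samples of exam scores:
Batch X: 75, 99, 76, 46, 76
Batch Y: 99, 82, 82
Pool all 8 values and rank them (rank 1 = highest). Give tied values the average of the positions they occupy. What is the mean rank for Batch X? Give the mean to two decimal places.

5.50

Sorted (descending): 99, 99, 82, 82, 76, 76, 75, 46
The 2 values of 99 occupy positions 1–2 → average rank (1+2)/2 = 1.5.
The 2 values of 82 occupy positions 3–4 → average rank (3+4)/2 = 3.5.
The 2 values of 76 occupy positions 5–6 → average rank (5+6)/2 = 5.5.
Batch X values → pooled ranks: 75→7, 99→1.5, 76→5.5, 46→8, 76→5.5
Mean rank = (7 + 1.5 + 5.5 + 8 + 5.5) / 5 = 5.50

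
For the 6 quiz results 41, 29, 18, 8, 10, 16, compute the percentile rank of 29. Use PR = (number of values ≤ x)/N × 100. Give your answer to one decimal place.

83.3

N = 6.
Strictly below 29: 4. Equal to 29: 1.
PR = 5/6 × 100 = 83.3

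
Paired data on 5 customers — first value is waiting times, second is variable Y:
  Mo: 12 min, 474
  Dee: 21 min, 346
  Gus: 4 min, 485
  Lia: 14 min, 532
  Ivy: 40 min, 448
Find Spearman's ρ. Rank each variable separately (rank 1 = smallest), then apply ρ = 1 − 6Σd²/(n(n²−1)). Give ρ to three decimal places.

Ranks of variable 1: 2, 4, 1, 3, 5
Ranks of variable 2: 3, 1, 4, 5, 2
d = r₁ − r₂: -1, 3, -3, -2, 3
d²: 1, 9, 9, 4, 9; Σd² = 32
ρ = 1 − 6·32/(5·24) = 1 − 192/120 = -0.600

-0.600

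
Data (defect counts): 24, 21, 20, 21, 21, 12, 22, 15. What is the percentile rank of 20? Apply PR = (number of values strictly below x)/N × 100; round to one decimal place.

N = 8.
Strictly below 20: 2. Equal to 20: 1.
PR = 2/8 × 100 = 25.0

25.0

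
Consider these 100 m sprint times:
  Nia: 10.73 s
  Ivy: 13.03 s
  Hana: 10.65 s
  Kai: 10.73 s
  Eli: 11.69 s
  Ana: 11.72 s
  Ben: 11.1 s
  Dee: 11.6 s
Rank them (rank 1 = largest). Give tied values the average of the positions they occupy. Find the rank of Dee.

4

Sorted (descending): 13.03, 11.72, 11.69, 11.6, 11.1, 10.73, 10.73, 10.65
The 2 values of 10.73 occupy positions 6–7 → average rank (6+7)/2 = 6.5.
Dee has value 11.6 s → rank 4.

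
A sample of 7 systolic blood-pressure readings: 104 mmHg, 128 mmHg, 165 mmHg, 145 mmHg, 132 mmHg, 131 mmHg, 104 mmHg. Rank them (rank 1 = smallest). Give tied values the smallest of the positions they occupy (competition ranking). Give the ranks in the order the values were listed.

Sorted (ascending): 104, 104, 128, 131, 132, 145, 165
The 2 values of 104 occupy positions 1–2 → each gets rank 1.

1, 3, 7, 6, 5, 4, 1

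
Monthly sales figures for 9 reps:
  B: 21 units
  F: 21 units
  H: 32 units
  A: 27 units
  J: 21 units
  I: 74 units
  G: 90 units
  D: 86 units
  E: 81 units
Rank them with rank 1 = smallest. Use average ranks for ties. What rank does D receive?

Sorted (ascending): 21, 21, 21, 27, 32, 74, 81, 86, 90
The 3 values of 21 occupy positions 1–3 → average rank 2.
D has value 86 units → rank 8.

8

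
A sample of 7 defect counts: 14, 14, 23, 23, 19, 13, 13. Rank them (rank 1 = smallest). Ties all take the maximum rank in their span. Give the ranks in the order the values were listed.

4, 4, 7, 7, 5, 2, 2

Sorted (ascending): 13, 13, 14, 14, 19, 23, 23
The 2 values of 13 occupy positions 1–2 → each gets rank 2.
The 2 values of 14 occupy positions 3–4 → each gets rank 4.
The 2 values of 23 occupy positions 6–7 → each gets rank 7.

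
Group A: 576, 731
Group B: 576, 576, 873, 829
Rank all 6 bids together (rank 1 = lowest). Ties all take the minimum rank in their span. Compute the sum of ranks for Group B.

Sorted (ascending): 576, 576, 576, 731, 829, 873
The 3 values of 576 occupy positions 1–3 → each gets rank 1.
Group B values → pooled ranks: 576→1, 576→1, 873→6, 829→5
Rank sum = 1 + 1 + 6 + 5 = 13

13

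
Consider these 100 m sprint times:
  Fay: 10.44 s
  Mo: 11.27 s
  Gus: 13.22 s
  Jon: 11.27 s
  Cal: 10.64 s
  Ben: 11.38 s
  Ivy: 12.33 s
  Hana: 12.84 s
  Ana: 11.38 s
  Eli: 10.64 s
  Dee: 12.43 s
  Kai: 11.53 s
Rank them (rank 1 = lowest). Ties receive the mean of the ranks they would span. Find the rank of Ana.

Sorted (ascending): 10.44, 10.64, 10.64, 11.27, 11.27, 11.38, 11.38, 11.53, 12.33, 12.43, 12.84, 13.22
The 2 values of 10.64 occupy positions 2–3 → average rank (2+3)/2 = 2.5.
The 2 values of 11.27 occupy positions 4–5 → average rank (4+5)/2 = 4.5.
The 2 values of 11.38 occupy positions 6–7 → average rank (6+7)/2 = 6.5.
Ana has value 11.38 s → rank 6.5.

6.5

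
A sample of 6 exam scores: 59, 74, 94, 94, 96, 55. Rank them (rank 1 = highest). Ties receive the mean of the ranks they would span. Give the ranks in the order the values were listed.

Sorted (descending): 96, 94, 94, 74, 59, 55
The 2 values of 94 occupy positions 2–3 → average rank (2+3)/2 = 2.5.

5, 4, 2.5, 2.5, 1, 6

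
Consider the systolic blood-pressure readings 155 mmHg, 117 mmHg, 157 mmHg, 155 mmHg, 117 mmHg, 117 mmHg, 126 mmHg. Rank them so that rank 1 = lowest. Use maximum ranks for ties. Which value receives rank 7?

Sorted (ascending): 117, 117, 117, 126, 155, 155, 157
The 3 values of 117 occupy positions 1–3 → each gets rank 3.
The 2 values of 155 occupy positions 5–6 → each gets rank 6.
Rank 7 → value 157.

157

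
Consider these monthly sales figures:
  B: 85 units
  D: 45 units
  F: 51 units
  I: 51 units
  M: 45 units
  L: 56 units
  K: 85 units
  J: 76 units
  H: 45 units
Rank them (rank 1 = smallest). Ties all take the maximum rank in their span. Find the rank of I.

Sorted (ascending): 45, 45, 45, 51, 51, 56, 76, 85, 85
The 3 values of 45 occupy positions 1–3 → each gets rank 3.
The 2 values of 51 occupy positions 4–5 → each gets rank 5.
The 2 values of 85 occupy positions 8–9 → each gets rank 9.
I has value 51 units → rank 5.

5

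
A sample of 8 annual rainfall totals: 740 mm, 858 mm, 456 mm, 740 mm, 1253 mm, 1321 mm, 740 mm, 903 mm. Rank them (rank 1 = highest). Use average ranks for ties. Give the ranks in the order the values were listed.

6, 4, 8, 6, 2, 1, 6, 3

Sorted (descending): 1321, 1253, 903, 858, 740, 740, 740, 456
The 3 values of 740 occupy positions 5–7 → average rank 6.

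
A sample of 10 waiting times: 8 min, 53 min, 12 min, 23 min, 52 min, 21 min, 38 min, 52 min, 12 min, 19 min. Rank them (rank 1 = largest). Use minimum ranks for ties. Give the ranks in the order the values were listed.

10, 1, 8, 5, 2, 6, 4, 2, 8, 7

Sorted (descending): 53, 52, 52, 38, 23, 21, 19, 12, 12, 8
The 2 values of 52 occupy positions 2–3 → each gets rank 2.
The 2 values of 12 occupy positions 8–9 → each gets rank 8.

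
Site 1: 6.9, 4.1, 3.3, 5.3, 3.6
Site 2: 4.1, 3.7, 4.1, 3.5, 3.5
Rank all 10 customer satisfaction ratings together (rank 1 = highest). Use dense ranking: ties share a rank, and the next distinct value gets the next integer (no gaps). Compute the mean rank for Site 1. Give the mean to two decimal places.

Sorted (descending): 6.9, 5.3, 4.1, 4.1, 4.1, 3.7, 3.6, 3.5, 3.5, 3.3
The 3 values of 4.1 share dense rank 3.
The 2 values of 3.5 share dense rank 6.
Remaining distinct values take the next consecutive integers.
Site 1 values → pooled ranks: 6.9→1, 4.1→3, 3.3→7, 5.3→2, 3.6→5
Mean rank = (1 + 3 + 7 + 2 + 5) / 5 = 3.60

3.60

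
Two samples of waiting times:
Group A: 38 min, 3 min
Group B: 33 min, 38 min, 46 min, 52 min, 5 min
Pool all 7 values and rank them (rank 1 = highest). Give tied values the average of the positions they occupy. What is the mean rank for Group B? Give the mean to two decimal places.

Sorted (descending): 52, 46, 38, 38, 33, 5, 3
The 2 values of 38 occupy positions 3–4 → average rank (3+4)/2 = 3.5.
Group B values → pooled ranks: 33→5, 38→3.5, 46→2, 52→1, 5→6
Mean rank = (5 + 3.5 + 2 + 1 + 6) / 5 = 3.50

3.50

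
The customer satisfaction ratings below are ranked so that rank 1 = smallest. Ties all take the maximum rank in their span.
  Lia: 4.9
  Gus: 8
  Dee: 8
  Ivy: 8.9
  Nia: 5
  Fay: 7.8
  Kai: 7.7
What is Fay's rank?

4

Sorted (ascending): 4.9, 5, 7.7, 7.8, 8, 8, 8.9
The 2 values of 8 occupy positions 5–6 → each gets rank 6.
Fay has value 7.8 → rank 4.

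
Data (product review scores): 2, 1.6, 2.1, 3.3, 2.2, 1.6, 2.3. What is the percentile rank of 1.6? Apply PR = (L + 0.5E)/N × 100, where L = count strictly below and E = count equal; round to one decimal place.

14.3

N = 7.
Strictly below 1.6: 0. Equal to 1.6: 2.
PR = (0 + 0.5·2)/7 × 100 = 14.3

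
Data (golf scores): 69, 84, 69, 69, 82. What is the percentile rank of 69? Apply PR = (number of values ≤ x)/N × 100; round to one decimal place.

60.0

N = 5.
Strictly below 69: 0. Equal to 69: 3.
PR = 3/5 × 100 = 60.0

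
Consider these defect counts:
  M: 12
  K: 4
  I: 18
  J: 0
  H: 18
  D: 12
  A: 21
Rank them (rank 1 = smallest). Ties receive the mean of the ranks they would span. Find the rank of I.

5.5

Sorted (ascending): 0, 4, 12, 12, 18, 18, 21
The 2 values of 12 occupy positions 3–4 → average rank (3+4)/2 = 3.5.
The 2 values of 18 occupy positions 5–6 → average rank (5+6)/2 = 5.5.
I has value 18 → rank 5.5.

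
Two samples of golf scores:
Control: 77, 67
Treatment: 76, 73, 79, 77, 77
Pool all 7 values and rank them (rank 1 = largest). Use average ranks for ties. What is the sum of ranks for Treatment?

18

Sorted (descending): 79, 77, 77, 77, 76, 73, 67
The 3 values of 77 occupy positions 2–4 → average rank 3.
Treatment values → pooled ranks: 76→5, 73→6, 79→1, 77→3, 77→3
Rank sum = 5 + 6 + 1 + 3 + 3 = 18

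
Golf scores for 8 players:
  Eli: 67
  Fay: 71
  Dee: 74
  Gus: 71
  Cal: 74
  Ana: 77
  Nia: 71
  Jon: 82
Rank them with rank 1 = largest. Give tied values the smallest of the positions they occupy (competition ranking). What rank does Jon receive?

1

Sorted (descending): 82, 77, 74, 74, 71, 71, 71, 67
The 2 values of 74 occupy positions 3–4 → each gets rank 3.
The 3 values of 71 occupy positions 5–7 → each gets rank 5.
Jon has value 82 → rank 1.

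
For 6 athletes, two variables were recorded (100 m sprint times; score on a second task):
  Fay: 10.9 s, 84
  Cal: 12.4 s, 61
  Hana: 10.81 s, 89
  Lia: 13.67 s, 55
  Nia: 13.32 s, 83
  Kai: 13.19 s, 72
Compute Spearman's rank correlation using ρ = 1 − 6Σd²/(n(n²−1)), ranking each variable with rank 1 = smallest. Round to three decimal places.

Ranks of variable 1: 2, 3, 1, 6, 5, 4
Ranks of variable 2: 5, 2, 6, 1, 4, 3
d = r₁ − r₂: -3, 1, -5, 5, 1, 1
d²: 9, 1, 25, 25, 1, 1; Σd² = 62
ρ = 1 − 6·62/(6·35) = 1 − 372/210 = -0.771

-0.771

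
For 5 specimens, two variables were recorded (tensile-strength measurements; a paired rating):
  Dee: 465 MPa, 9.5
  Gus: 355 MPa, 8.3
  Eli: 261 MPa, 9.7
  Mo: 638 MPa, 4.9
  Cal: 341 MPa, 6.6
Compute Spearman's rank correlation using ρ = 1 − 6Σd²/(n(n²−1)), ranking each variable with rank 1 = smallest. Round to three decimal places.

-0.600

Ranks of variable 1: 4, 3, 1, 5, 2
Ranks of variable 2: 4, 3, 5, 1, 2
d = r₁ − r₂: 0, 0, -4, 4, 0
d²: 0, 0, 16, 16, 0; Σd² = 32
ρ = 1 − 6·32/(5·24) = 1 − 192/120 = -0.600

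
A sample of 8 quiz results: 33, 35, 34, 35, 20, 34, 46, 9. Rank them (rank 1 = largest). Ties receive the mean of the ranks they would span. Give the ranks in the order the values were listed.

Sorted (descending): 46, 35, 35, 34, 34, 33, 20, 9
The 2 values of 35 occupy positions 2–3 → average rank (2+3)/2 = 2.5.
The 2 values of 34 occupy positions 4–5 → average rank (4+5)/2 = 4.5.

6, 2.5, 4.5, 2.5, 7, 4.5, 1, 8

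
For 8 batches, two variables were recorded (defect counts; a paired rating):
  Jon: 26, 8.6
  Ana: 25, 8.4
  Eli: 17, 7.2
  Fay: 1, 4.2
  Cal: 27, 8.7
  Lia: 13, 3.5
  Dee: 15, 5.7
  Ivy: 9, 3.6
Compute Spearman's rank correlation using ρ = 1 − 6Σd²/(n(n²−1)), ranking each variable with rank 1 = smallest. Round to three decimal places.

Ranks of variable 1: 7, 6, 5, 1, 8, 3, 4, 2
Ranks of variable 2: 7, 6, 5, 3, 8, 1, 4, 2
d = r₁ − r₂: 0, 0, 0, -2, 0, 2, 0, 0
d²: 0, 0, 0, 4, 0, 4, 0, 0; Σd² = 8
ρ = 1 − 6·8/(8·63) = 1 − 48/504 = 0.905

0.905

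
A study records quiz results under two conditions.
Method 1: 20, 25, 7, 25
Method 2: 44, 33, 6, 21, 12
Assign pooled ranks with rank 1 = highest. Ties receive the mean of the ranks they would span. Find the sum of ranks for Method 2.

24

Sorted (descending): 44, 33, 25, 25, 21, 20, 12, 7, 6
The 2 values of 25 occupy positions 3–4 → average rank (3+4)/2 = 3.5.
Method 2 values → pooled ranks: 44→1, 33→2, 6→9, 21→5, 12→7
Rank sum = 1 + 2 + 9 + 5 + 7 = 24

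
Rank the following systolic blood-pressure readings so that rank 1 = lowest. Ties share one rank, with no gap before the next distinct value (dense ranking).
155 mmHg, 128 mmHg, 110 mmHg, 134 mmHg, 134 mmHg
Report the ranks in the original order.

4, 2, 1, 3, 3

Sorted (ascending): 110, 128, 134, 134, 155
The 2 values of 134 share dense rank 3.
Remaining distinct values take the next consecutive integers.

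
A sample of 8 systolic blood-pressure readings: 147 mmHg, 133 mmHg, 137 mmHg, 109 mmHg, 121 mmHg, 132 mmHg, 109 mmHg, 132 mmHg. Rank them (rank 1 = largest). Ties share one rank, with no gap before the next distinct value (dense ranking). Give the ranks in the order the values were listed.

Sorted (descending): 147, 137, 133, 132, 132, 121, 109, 109
The 2 values of 132 share dense rank 4.
The 2 values of 109 share dense rank 6.
Remaining distinct values take the next consecutive integers.

1, 3, 2, 6, 5, 4, 6, 4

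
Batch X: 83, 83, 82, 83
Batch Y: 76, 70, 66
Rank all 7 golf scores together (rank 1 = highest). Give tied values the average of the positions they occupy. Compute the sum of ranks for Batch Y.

18

Sorted (descending): 83, 83, 83, 82, 76, 70, 66
The 3 values of 83 occupy positions 1–3 → average rank 2.
Batch Y values → pooled ranks: 76→5, 70→6, 66→7
Rank sum = 5 + 6 + 7 = 18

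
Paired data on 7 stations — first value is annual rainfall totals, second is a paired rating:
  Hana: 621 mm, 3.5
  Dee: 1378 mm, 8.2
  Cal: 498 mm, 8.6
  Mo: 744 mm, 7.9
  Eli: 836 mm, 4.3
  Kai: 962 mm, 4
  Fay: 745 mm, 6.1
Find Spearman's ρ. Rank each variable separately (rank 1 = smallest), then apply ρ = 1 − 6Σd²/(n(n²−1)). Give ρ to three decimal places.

Ranks of variable 1: 2, 7, 1, 3, 5, 6, 4
Ranks of variable 2: 1, 6, 7, 5, 3, 2, 4
d = r₁ − r₂: 1, 1, -6, -2, 2, 4, 0
d²: 1, 1, 36, 4, 4, 16, 0; Σd² = 62
ρ = 1 − 6·62/(7·48) = 1 − 372/336 = -0.107

-0.107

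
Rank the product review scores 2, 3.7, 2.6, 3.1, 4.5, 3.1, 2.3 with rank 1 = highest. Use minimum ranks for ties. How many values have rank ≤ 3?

4

Sorted (descending): 4.5, 3.7, 3.1, 3.1, 2.6, 2.3, 2
The 2 values of 3.1 occupy positions 3–4 → each gets rank 3.
Ranks ≤ 3: {1, 2, 3, 3} → 4 values.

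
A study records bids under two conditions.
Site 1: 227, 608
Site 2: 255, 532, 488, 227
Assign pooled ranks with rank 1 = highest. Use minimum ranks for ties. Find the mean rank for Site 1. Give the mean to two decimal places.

Sorted (descending): 608, 532, 488, 255, 227, 227
The 2 values of 227 occupy positions 5–6 → each gets rank 5.
Site 1 values → pooled ranks: 227→5, 608→1
Mean rank = (5 + 1) / 2 = 3.00

3.00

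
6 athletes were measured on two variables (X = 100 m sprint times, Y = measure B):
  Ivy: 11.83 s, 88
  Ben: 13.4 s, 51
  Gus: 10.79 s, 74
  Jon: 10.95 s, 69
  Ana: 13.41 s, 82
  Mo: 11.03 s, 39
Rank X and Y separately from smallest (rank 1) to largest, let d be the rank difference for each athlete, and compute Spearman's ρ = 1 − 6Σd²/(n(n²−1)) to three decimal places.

Ranks of variable 1: 4, 5, 1, 2, 6, 3
Ranks of variable 2: 6, 2, 4, 3, 5, 1
d = r₁ − r₂: -2, 3, -3, -1, 1, 2
d²: 4, 9, 9, 1, 1, 4; Σd² = 28
ρ = 1 − 6·28/(6·35) = 1 − 168/210 = 0.200

0.200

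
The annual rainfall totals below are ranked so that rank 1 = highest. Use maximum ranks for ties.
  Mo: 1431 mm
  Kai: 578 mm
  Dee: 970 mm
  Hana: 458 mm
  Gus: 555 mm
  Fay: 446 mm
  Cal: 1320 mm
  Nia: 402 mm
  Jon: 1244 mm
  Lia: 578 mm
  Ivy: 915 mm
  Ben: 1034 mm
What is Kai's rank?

8

Sorted (descending): 1431, 1320, 1244, 1034, 970, 915, 578, 578, 555, 458, 446, 402
The 2 values of 578 occupy positions 7–8 → each gets rank 8.
Kai has value 578 mm → rank 8.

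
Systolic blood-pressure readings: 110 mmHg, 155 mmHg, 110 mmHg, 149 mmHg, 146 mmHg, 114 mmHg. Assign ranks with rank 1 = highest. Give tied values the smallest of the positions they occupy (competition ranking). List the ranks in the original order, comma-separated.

Sorted (descending): 155, 149, 146, 114, 110, 110
The 2 values of 110 occupy positions 5–6 → each gets rank 5.

5, 1, 5, 2, 3, 4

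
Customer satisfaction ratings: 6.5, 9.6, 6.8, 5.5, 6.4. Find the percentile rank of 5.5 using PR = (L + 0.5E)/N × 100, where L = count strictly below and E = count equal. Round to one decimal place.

N = 5.
Strictly below 5.5: 0. Equal to 5.5: 1.
PR = (0 + 0.5·1)/5 × 100 = 10.0

10.0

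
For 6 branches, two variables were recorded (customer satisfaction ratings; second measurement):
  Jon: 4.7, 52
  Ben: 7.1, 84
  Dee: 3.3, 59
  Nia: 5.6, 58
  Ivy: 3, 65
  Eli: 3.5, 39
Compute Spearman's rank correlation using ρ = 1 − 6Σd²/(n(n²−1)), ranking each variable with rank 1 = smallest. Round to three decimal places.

Ranks of variable 1: 4, 6, 2, 5, 1, 3
Ranks of variable 2: 2, 6, 4, 3, 5, 1
d = r₁ − r₂: 2, 0, -2, 2, -4, 2
d²: 4, 0, 4, 4, 16, 4; Σd² = 32
ρ = 1 − 6·32/(6·35) = 1 − 192/210 = 0.086

0.086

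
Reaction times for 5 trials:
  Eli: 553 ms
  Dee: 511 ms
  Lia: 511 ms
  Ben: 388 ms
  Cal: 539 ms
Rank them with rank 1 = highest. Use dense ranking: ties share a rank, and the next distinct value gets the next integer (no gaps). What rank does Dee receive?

Sorted (descending): 553, 539, 511, 511, 388
The 2 values of 511 share dense rank 3.
Remaining distinct values take the next consecutive integers.
Dee has value 511 ms → rank 3.

3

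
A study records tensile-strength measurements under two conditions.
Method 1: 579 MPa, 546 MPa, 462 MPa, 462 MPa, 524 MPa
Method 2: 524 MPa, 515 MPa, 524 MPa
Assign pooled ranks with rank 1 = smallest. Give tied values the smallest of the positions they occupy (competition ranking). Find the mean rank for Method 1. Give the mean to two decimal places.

4.20

Sorted (ascending): 462, 462, 515, 524, 524, 524, 546, 579
The 2 values of 462 occupy positions 1–2 → each gets rank 1.
The 3 values of 524 occupy positions 4–6 → each gets rank 4.
Method 1 values → pooled ranks: 579→8, 546→7, 462→1, 462→1, 524→4
Mean rank = (8 + 7 + 1 + 1 + 4) / 5 = 4.20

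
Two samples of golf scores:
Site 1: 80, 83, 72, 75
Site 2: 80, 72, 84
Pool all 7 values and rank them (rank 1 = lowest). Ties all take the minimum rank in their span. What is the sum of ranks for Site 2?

Sorted (ascending): 72, 72, 75, 80, 80, 83, 84
The 2 values of 72 occupy positions 1–2 → each gets rank 1.
The 2 values of 80 occupy positions 4–5 → each gets rank 4.
Site 2 values → pooled ranks: 80→4, 72→1, 84→7
Rank sum = 4 + 1 + 7 = 12

12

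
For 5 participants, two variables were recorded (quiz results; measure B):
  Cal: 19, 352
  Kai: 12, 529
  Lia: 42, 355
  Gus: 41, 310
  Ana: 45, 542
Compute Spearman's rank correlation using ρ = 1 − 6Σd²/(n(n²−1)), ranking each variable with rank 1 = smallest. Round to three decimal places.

Ranks of variable 1: 2, 1, 4, 3, 5
Ranks of variable 2: 2, 4, 3, 1, 5
d = r₁ − r₂: 0, -3, 1, 2, 0
d²: 0, 9, 1, 4, 0; Σd² = 14
ρ = 1 − 6·14/(5·24) = 1 − 84/120 = 0.300

0.300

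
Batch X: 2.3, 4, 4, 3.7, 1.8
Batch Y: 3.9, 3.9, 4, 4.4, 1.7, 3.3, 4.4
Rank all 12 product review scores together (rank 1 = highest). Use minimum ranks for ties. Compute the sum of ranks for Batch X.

Sorted (descending): 4.4, 4.4, 4, 4, 4, 3.9, 3.9, 3.7, 3.3, 2.3, 1.8, 1.7
The 2 values of 4.4 occupy positions 1–2 → each gets rank 1.
The 3 values of 4 occupy positions 3–5 → each gets rank 3.
The 2 values of 3.9 occupy positions 6–7 → each gets rank 6.
Batch X values → pooled ranks: 2.3→10, 4→3, 4→3, 3.7→8, 1.8→11
Rank sum = 10 + 3 + 3 + 8 + 11 = 35

35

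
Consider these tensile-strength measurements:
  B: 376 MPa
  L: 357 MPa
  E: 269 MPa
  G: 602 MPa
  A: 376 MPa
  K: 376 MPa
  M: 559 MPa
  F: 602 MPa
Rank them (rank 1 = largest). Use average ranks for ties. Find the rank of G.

Sorted (descending): 602, 602, 559, 376, 376, 376, 357, 269
The 2 values of 602 occupy positions 1–2 → average rank (1+2)/2 = 1.5.
The 3 values of 376 occupy positions 4–6 → average rank 5.
G has value 602 MPa → rank 1.5.

1.5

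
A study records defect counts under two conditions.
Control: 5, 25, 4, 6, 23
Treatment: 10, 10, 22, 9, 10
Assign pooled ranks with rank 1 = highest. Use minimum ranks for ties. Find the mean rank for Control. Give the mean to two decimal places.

Sorted (descending): 25, 23, 22, 10, 10, 10, 9, 6, 5, 4
The 3 values of 10 occupy positions 4–6 → each gets rank 4.
Control values → pooled ranks: 5→9, 25→1, 4→10, 6→8, 23→2
Mean rank = (9 + 1 + 10 + 8 + 2) / 5 = 6.00

6.00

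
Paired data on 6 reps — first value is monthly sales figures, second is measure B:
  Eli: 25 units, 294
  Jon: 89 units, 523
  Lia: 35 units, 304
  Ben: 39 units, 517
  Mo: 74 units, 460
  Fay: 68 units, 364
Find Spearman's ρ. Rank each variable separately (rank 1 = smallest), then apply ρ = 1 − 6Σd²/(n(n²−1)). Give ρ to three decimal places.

0.829

Ranks of variable 1: 1, 6, 2, 3, 5, 4
Ranks of variable 2: 1, 6, 2, 5, 4, 3
d = r₁ − r₂: 0, 0, 0, -2, 1, 1
d²: 0, 0, 0, 4, 1, 1; Σd² = 6
ρ = 1 − 6·6/(6·35) = 1 − 36/210 = 0.829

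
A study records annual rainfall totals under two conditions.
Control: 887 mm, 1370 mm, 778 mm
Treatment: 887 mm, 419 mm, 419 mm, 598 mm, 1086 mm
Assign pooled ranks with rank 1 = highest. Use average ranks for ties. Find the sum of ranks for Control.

Sorted (descending): 1370, 1086, 887, 887, 778, 598, 419, 419
The 2 values of 887 occupy positions 3–4 → average rank (3+4)/2 = 3.5.
The 2 values of 419 occupy positions 7–8 → average rank (7+8)/2 = 7.5.
Control values → pooled ranks: 887→3.5, 1370→1, 778→5
Rank sum = 3.5 + 1 + 5 = 9.5

9.5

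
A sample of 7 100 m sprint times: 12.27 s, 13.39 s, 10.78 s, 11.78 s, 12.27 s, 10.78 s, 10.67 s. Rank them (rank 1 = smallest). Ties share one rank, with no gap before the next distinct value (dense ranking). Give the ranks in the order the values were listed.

Sorted (ascending): 10.67, 10.78, 10.78, 11.78, 12.27, 12.27, 13.39
The 2 values of 10.78 share dense rank 2.
The 2 values of 12.27 share dense rank 4.
Remaining distinct values take the next consecutive integers.

4, 5, 2, 3, 4, 2, 1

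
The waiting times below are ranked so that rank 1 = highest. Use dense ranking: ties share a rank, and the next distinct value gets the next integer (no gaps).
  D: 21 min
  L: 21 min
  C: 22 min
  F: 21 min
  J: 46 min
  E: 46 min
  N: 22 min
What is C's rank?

Sorted (descending): 46, 46, 22, 22, 21, 21, 21
The 2 values of 46 share dense rank 1.
The 2 values of 22 share dense rank 2.
The 3 values of 21 share dense rank 3.
C has value 22 min → rank 2.

2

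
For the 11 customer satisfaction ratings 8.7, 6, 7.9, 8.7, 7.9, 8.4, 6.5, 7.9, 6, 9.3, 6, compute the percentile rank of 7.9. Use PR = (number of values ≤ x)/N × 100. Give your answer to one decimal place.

N = 11.
Strictly below 7.9: 4. Equal to 7.9: 3.
PR = 7/11 × 100 = 63.6

63.6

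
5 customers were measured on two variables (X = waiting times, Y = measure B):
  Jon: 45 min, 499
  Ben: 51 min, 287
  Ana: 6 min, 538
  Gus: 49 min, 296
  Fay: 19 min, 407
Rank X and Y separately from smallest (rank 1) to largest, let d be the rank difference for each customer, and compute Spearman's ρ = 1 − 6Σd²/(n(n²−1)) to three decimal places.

-0.900

Ranks of variable 1: 3, 5, 1, 4, 2
Ranks of variable 2: 4, 1, 5, 2, 3
d = r₁ − r₂: -1, 4, -4, 2, -1
d²: 1, 16, 16, 4, 1; Σd² = 38
ρ = 1 − 6·38/(5·24) = 1 − 228/120 = -0.900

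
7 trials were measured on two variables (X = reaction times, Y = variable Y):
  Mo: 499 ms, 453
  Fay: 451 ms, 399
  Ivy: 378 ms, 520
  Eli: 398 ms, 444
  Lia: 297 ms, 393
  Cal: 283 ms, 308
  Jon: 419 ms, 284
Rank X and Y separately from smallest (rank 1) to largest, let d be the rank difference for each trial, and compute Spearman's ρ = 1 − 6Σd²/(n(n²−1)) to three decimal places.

Ranks of variable 1: 7, 6, 3, 4, 2, 1, 5
Ranks of variable 2: 6, 4, 7, 5, 3, 2, 1
d = r₁ − r₂: 1, 2, -4, -1, -1, -1, 4
d²: 1, 4, 16, 1, 1, 1, 16; Σd² = 40
ρ = 1 − 6·40/(7·48) = 1 − 240/336 = 0.286

0.286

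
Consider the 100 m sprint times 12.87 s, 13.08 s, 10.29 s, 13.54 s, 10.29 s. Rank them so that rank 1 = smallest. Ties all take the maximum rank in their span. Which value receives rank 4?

13.08

Sorted (ascending): 10.29, 10.29, 12.87, 13.08, 13.54
The 2 values of 10.29 occupy positions 1–2 → each gets rank 2.
Rank 4 → value 13.08.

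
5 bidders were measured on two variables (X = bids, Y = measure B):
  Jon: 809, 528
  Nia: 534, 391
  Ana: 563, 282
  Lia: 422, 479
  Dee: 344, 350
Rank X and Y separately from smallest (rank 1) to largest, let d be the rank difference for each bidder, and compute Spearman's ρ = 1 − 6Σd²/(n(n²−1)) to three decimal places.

Ranks of variable 1: 5, 3, 4, 2, 1
Ranks of variable 2: 5, 3, 1, 4, 2
d = r₁ − r₂: 0, 0, 3, -2, -1
d²: 0, 0, 9, 4, 1; Σd² = 14
ρ = 1 − 6·14/(5·24) = 1 − 84/120 = 0.300

0.300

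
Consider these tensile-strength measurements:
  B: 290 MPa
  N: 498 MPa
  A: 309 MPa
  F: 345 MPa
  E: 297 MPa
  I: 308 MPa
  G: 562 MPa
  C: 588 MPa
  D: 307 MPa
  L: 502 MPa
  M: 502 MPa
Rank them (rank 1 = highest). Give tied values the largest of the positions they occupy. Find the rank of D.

Sorted (descending): 588, 562, 502, 502, 498, 345, 309, 308, 307, 297, 290
The 2 values of 502 occupy positions 3–4 → each gets rank 4.
D has value 307 MPa → rank 9.

9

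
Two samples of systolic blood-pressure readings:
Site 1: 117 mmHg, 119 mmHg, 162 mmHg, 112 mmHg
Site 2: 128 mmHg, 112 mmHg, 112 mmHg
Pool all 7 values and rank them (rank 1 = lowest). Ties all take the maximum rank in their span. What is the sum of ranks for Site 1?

19

Sorted (ascending): 112, 112, 112, 117, 119, 128, 162
The 3 values of 112 occupy positions 1–3 → each gets rank 3.
Site 1 values → pooled ranks: 117→4, 119→5, 162→7, 112→3
Rank sum = 4 + 5 + 7 + 3 = 19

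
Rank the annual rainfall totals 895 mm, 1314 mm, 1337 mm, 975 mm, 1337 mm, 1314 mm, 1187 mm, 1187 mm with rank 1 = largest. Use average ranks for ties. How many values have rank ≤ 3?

2

Sorted (descending): 1337, 1337, 1314, 1314, 1187, 1187, 975, 895
The 2 values of 1337 occupy positions 1–2 → average rank (1+2)/2 = 1.5.
The 2 values of 1314 occupy positions 3–4 → average rank (3+4)/2 = 3.5.
The 2 values of 1187 occupy positions 5–6 → average rank (5+6)/2 = 5.5.
Ranks ≤ 3: {1.5, 1.5} → 2 values.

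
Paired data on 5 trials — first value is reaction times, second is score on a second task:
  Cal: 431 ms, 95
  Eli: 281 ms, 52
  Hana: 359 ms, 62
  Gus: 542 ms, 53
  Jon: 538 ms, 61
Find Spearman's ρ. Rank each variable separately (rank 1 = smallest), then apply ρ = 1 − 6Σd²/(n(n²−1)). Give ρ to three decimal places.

0.100

Ranks of variable 1: 3, 1, 2, 5, 4
Ranks of variable 2: 5, 1, 4, 2, 3
d = r₁ − r₂: -2, 0, -2, 3, 1
d²: 4, 0, 4, 9, 1; Σd² = 18
ρ = 1 − 6·18/(5·24) = 1 − 108/120 = 0.100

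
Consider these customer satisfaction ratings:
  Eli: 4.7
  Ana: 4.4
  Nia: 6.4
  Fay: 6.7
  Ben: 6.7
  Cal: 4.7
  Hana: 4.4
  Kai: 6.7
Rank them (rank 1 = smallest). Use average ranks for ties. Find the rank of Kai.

Sorted (ascending): 4.4, 4.4, 4.7, 4.7, 6.4, 6.7, 6.7, 6.7
The 2 values of 4.4 occupy positions 1–2 → average rank (1+2)/2 = 1.5.
The 2 values of 4.7 occupy positions 3–4 → average rank (3+4)/2 = 3.5.
The 3 values of 6.7 occupy positions 6–8 → average rank 7.
Kai has value 6.7 → rank 7.

7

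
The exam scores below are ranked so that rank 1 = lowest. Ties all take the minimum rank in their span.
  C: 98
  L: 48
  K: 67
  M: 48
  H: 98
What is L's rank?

Sorted (ascending): 48, 48, 67, 98, 98
The 2 values of 48 occupy positions 1–2 → each gets rank 1.
The 2 values of 98 occupy positions 4–5 → each gets rank 4.
L has value 48 → rank 1.

1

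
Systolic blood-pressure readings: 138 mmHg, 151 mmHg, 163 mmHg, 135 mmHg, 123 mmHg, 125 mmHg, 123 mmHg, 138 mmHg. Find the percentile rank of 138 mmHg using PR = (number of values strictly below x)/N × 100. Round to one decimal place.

50.0

N = 8.
Strictly below 138: 4. Equal to 138: 2.
PR = 4/8 × 100 = 50.0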